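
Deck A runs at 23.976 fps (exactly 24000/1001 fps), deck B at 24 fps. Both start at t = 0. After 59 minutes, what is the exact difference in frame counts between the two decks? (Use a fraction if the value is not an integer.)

84960/1001 frames

59 min = 3540 s.
A emits 24000/1001 × 3540 = 84960000/1001 frames; B emits 24 × 3540 = 84960.
Difference = 84960/1001 frames (≈ 84.8751); B is ahead of A.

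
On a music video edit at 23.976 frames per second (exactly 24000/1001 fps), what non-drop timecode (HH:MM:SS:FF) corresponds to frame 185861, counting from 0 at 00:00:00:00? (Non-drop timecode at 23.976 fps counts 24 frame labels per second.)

185861 ÷ 24 = 7744 full seconds, remainder 5 frames.
7744 s = 2 h 9 min 4 s.
Timecode: 02:09:04:05.

02:09:04:05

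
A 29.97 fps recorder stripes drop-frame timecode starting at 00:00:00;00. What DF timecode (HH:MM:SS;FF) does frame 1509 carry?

Each 10-minute DF block holds 10 × 60 × 30 − 9 × 2 = 17982 frames. 1509 ÷ 17982 → 0 full blocks, remainder 1509.
Within the partial block the first minute is 1800 frames and each further minute 1798, so 0 further minute boundaries passed. Total skipped labels = 18 × 0 + 2 × 0 = 0.
Non-drop label index = 1509 + 0 = 1509; at 30 labels/s that is 00:00:50:09, i.e. DF 00:00:50;09.

00:00:50;09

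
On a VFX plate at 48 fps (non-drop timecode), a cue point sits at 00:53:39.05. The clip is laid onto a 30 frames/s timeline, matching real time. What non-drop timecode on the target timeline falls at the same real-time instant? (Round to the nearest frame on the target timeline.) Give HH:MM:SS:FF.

Source frame index: (0×3600 + 53×60 + 39) × 48 + 5 = 154517.
Real time: 154517 / (48) = 154517/48 s.
Target frame: (154517/48) × (30) = 772585/8 ≈ 96573.125 → 96573.
At 30 labels/s: frame 96573 → 00:53:39:03.

00:53:39:03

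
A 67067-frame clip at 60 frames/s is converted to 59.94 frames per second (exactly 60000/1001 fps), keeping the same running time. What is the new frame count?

67000 frames

Target frames = source frames × (target rate / source rate) = 67067 × (60000/1001)/(60) = 67067 × 1000/1001 = 67000.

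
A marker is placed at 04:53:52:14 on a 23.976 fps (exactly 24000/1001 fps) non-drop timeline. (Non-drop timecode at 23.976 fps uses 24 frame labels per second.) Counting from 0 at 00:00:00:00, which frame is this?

423182

Total seconds to the label: (4 × 3600 + 53 × 60 + 52) = 17632.
Frame index = 17632 × 24 + 14 = 423182.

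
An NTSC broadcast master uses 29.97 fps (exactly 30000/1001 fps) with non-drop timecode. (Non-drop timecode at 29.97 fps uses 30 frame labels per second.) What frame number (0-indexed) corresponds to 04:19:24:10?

Total seconds to the label: (4 × 3600 + 19 × 60 + 24) = 15564.
Frame index = 15564 × 30 + 10 = 466930.

466930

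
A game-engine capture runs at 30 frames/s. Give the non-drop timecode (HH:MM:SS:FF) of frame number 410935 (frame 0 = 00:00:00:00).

410935 ÷ 30 = 13697 full seconds, remainder 25 frames.
13697 s = 3 h 48 min 17 s.
Timecode: 03:48:17:25.

03:48:17:25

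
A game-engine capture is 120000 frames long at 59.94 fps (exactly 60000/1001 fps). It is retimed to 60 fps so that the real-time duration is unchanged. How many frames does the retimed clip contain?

120120 frames

Target frames = source frames × (target rate / source rate) = 120000 × (60)/(60000/1001) = 120000 × 1001/1000 = 120120.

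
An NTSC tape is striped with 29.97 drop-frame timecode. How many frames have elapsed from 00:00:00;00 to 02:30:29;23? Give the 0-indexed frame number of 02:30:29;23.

270623

Complete 10-minute blocks: 15, each 17982 frames → 269730.
Remaining 0 whole minutes in the current block: 0 frames.
Within the current minute: 29 × 30 + 23 = 893. Total = 269730 + 0 + 893 = 270623.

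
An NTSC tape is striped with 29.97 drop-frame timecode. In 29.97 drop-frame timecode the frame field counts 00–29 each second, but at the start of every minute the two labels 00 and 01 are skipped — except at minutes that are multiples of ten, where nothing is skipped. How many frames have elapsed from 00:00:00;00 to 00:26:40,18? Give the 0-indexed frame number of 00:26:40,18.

47970

Complete 10-minute blocks: 2, each 17982 frames → 35964.
Remaining 6 whole minutes in the current block: 1800 + 5 × 1798 = 10790 frames.
Within the current minute: 40 × 30 + 18 − 2 = 1216 (labels ;00/;01 skipped at this minute). Total = 35964 + 10790 + 1216 = 47970.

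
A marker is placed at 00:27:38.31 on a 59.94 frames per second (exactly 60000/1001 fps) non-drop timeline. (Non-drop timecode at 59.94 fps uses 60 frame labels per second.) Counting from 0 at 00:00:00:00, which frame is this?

Total seconds to the label: (0 × 3600 + 27 × 60 + 38) = 1658.
Frame index = 1658 × 60 + 31 = 99511.

frame 99511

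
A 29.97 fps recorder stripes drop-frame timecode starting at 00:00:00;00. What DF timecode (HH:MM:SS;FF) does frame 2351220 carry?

21:47:32;14

Each 10-minute DF block holds 10 × 60 × 30 − 9 × 2 = 17982 frames. 2351220 ÷ 17982 → 130 full blocks, remainder 13560.
Within the partial block the first minute is 1800 frames and each further minute 1798, so 7 further minute boundaries passed. Total skipped labels = 18 × 130 + 2 × 7 = 2354.
Non-drop label index = 2351220 + 2354 = 2353574; at 30 labels/s that is 21:47:32:14, i.e. DF 21:47:32;14.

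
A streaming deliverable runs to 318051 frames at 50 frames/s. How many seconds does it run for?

Running time = 318051 / (50) = 6361.02 s.

6361.02 seconds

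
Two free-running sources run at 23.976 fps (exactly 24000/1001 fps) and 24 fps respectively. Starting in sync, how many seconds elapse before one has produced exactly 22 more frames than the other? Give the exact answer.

The gap grows by |24 − 24000/1001| = 24/1001 frames per second.
Time for a 22-frame gap: 22 ÷ (24/1001) = 11011/12 s.

11011/12 seconds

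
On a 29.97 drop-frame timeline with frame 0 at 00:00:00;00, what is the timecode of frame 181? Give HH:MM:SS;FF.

Each 10-minute DF block holds 10 × 60 × 30 − 9 × 2 = 17982 frames. 181 ÷ 17982 → 0 full blocks, remainder 181.
Within the partial block the first minute is 1800 frames and each further minute 1798, so 0 further minute boundaries passed. Total skipped labels = 18 × 0 + 2 × 0 = 0.
Non-drop label index = 181 + 0 = 181; at 30 labels/s that is 00:00:06:01, i.e. DF 00:00:06;01.

00:00:06;01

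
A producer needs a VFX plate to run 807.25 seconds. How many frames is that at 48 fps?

38748 frames

Frames = 807.25 × 48 = 38748.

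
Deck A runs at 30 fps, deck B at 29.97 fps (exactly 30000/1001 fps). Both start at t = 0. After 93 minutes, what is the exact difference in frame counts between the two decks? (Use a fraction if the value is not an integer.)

93 min = 5580 s.
A emits 30 × 5580 = 167400 frames; B emits 30000/1001 × 5580 = 167400000/1001.
Difference = 167400/1001 frames (≈ 167.2328); B is behind A.

167400/1001 frames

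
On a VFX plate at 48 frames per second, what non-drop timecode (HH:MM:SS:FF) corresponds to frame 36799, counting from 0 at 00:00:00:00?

36799 ÷ 48 = 766 full seconds, remainder 31 frames.
766 s = 0 h 12 min 46 s.
Timecode: 00:12:46:31.

00:12:46:31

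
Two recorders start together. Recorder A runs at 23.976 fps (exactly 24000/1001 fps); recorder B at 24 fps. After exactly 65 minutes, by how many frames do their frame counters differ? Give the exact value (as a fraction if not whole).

7200/77 frames

65 min = 3900 s.
A emits 24000/1001 × 3900 = 7200000/77 frames; B emits 24 × 3900 = 93600.
Difference = 7200/77 frames (≈ 93.5065); B is ahead of A.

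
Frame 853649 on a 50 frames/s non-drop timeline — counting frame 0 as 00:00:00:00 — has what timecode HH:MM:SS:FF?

853649 ÷ 50 = 17072 full seconds, remainder 49 frames.
17072 s = 4 h 44 min 32 s.
Timecode: 04:44:32:49.

04:44:32:49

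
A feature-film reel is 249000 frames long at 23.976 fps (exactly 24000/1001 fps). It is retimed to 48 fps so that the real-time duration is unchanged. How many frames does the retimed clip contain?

498498 frames

Target frames = source frames × (target rate / source rate) = 249000 × (48)/(24000/1001) = 249000 × 1001/500 = 498498.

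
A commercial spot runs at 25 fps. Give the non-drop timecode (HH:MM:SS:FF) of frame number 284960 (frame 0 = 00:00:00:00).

03:09:58:10

284960 ÷ 25 = 11398 full seconds, remainder 10 frames.
11398 s = 3 h 9 min 58 s.
Timecode: 03:09:58:10.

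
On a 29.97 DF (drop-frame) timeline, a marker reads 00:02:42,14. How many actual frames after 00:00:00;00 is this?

4870

As if non-drop at 30 labels/s: (0 × 3600 + 2 × 60 + 42) × 30 + 14 = 4874.
Minute boundaries passed: 2; those not divisible by 10: 2 − 0 = 2; dropped labels = 2 × 2 = 4.
Actual frame index = 4874 − 4 = 4870.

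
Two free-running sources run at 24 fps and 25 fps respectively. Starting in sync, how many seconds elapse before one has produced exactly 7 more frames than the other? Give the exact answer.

The gap grows by |25 − 24| = 1 frame per second.
Time for a 7-frame gap: 7 ÷ (1) = 7 s.

7 seconds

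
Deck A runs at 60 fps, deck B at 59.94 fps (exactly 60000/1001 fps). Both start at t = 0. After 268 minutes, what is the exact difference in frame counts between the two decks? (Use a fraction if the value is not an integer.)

964800/1001 frames

268 min = 16080 s.
A emits 60 × 16080 = 964800 frames; B emits 60000/1001 × 16080 = 964800000/1001.
Difference = 964800/1001 frames (≈ 963.8362); B is behind A.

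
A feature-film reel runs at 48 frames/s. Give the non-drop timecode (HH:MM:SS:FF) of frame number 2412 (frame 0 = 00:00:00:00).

00:00:50:12

2412 ÷ 48 = 50 full seconds, remainder 12 frames.
50 s = 0 h 0 min 50 s.
Timecode: 00:00:50:12.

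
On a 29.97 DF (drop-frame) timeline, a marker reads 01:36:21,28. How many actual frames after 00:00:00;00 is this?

As if non-drop at 30 labels/s: (1 × 3600 + 36 × 60 + 21) × 30 + 28 = 173458.
Minute boundaries passed: 96; those not divisible by 10: 96 − 9 = 87; dropped labels = 2 × 87 = 174.
Actual frame index = 173458 − 174 = 173284.

173284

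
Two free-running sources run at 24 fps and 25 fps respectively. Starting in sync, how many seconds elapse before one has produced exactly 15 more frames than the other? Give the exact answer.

15 seconds

The gap grows by |25 − 24| = 1 frame per second.
Time for a 15-frame gap: 15 ÷ (1) = 15 s.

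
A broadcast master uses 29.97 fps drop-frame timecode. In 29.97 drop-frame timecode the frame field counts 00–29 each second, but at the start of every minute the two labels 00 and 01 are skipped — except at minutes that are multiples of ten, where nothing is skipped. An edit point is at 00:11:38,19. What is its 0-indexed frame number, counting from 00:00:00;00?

Complete 10-minute blocks: 1, each 17982 frames → 17982.
Remaining 1 whole minute in the current block: 1800 + 0 × 1798 = 1800 frames.
Within the current minute: 38 × 30 + 19 − 2 = 1157 (labels ;00/;01 skipped at this minute). Total = 17982 + 1800 + 1157 = 20939.

20939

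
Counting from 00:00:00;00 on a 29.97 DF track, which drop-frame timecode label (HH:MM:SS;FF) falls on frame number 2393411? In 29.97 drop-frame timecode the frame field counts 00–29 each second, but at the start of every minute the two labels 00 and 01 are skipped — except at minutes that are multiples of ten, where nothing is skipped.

22:11:00;07

Ten DF minutes hold 17982 frames, so frame 2393411 lies in block 133 (frames 2391606–2409587) with 1805 frames into that block.
The block's first minute is 1800 frames and the rest 1798 each; 1805 frames reaches minute 1, so 133 × 18 + 1 × 2 = 2396 labels have been skipped so far.
Adding those back, label number 2393411 + 2396 = 2395807 at 30 labels/s is 79860 s + 7 f = 22 h 11 min 0 s frame 7, i.e. 22:11:00;07.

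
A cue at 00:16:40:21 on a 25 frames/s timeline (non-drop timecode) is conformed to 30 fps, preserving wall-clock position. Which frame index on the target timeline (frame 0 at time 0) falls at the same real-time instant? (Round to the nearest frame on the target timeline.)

Source frame index: (0×3600 + 16×60 + 40) × 25 + 21 = 25021.
Real time: 25021 / (25) = 25021/25 s.
Target frame: (25021/25) × (30) = 150126/5 ≈ 30025.200 → 30025.

frame 30025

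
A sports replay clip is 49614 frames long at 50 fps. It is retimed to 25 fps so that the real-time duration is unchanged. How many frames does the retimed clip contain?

Target frames = source frames × (target rate / source rate) = 49614 × (25)/(50) = 49614 × 1/2 = 24807.

24807 frames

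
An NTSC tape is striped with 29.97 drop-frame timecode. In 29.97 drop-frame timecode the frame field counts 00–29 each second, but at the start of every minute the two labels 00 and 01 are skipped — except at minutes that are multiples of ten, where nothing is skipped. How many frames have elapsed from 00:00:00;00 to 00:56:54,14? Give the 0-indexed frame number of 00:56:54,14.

102332

As if non-drop at 30 labels/s: (0 × 3600 + 56 × 60 + 54) × 30 + 14 = 102434.
Minute boundaries passed: 56; those not divisible by 10: 56 − 5 = 51; dropped labels = 2 × 51 = 102.
Actual frame index = 102434 − 102 = 102332.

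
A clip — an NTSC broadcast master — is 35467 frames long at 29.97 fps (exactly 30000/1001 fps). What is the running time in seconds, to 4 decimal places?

1183.4156 seconds

Running time = 35467 × 1001/30000 = 35502467/30000 s ≈ 1183.4156 s.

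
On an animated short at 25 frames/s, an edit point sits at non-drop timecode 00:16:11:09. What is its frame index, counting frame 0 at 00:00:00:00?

frame 24284

Total seconds to the label: (0 × 3600 + 16 × 60 + 11) = 971.
Frame index = 971 × 25 + 9 = 24284.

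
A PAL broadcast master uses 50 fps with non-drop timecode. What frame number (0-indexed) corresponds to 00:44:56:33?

frame 134833

Total seconds to the label: (0 × 3600 + 44 × 60 + 56) = 2696.
Frame index = 2696 × 50 + 33 = 134833.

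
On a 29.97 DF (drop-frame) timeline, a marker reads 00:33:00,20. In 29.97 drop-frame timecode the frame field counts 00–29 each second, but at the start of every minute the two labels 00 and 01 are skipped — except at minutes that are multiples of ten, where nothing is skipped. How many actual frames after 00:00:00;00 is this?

As if non-drop at 30 labels/s: (0 × 3600 + 33 × 60 + 0) × 30 + 20 = 59420.
Minute boundaries passed: 33; those not divisible by 10: 33 − 3 = 30; dropped labels = 2 × 30 = 60.
Actual frame index = 59420 − 60 = 59360.

59360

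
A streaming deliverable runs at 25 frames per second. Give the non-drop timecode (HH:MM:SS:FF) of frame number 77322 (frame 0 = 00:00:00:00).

00:51:32:22

77322 ÷ 25 = 3092 full seconds, remainder 22 frames.
3092 s = 0 h 51 min 32 s.
Timecode: 00:51:32:22.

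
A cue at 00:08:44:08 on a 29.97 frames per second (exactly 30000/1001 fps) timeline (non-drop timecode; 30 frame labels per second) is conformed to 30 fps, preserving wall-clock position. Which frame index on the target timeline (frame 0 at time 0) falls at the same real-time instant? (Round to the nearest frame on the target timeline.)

frame 15744

Source frame index: (0×3600 + 8×60 + 44) × 30 + 8 = 15728.
Real time: 15728 / (30000/1001) = 983983/1875 s.
Target frame: (983983/1875) × (30) = 1967966/125 ≈ 15743.728 → 15744.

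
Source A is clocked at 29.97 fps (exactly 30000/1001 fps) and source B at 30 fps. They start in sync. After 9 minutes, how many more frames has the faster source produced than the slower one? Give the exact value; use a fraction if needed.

16200/1001 frames

9 min = 540 s.
A emits 30000/1001 × 540 = 16200000/1001 frames; B emits 30 × 540 = 16200.
Difference = 16200/1001 frames (≈ 16.1838); B is ahead of A.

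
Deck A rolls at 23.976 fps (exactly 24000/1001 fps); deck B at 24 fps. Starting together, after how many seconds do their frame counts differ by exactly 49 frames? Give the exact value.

49049/24 seconds

The gap grows by |24 − 24000/1001| = 24/1001 frames per second.
Time for a 49-frame gap: 49 ÷ (24/1001) = 49049/24 s.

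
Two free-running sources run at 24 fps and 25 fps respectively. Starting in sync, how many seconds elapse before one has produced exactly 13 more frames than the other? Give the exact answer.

The gap grows by |25 − 24| = 1 frame per second.
Time for a 13-frame gap: 13 ÷ (1) = 13 s.

13 seconds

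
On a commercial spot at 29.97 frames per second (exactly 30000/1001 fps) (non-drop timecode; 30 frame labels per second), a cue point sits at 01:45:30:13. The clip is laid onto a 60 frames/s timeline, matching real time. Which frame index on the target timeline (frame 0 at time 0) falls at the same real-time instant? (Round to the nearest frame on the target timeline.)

Source frame index: (1×3600 + 45×60 + 30) × 30 + 13 = 189913.
Real time: 189913 / (30000/1001) = 190102913/30000 s.
Target frame: (190102913/30000) × (60) = 190102913/500 ≈ 380205.826 → 380206.

frame 380206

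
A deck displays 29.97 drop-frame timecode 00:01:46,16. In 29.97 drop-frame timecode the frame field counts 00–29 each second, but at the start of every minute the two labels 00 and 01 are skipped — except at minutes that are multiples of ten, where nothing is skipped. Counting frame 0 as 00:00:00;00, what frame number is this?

3194

As if non-drop at 30 labels/s: (0 × 3600 + 1 × 60 + 46) × 30 + 16 = 3196.
Minute boundaries passed: 1; those not divisible by 10: 1 − 0 = 1; dropped labels = 2 × 1 = 2.
Actual frame index = 3196 − 2 = 3194.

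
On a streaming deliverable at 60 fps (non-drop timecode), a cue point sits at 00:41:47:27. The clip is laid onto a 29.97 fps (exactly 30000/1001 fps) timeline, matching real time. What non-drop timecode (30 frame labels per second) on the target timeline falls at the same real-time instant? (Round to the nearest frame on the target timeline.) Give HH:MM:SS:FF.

00:41:44:28

Source frame index: (0×3600 + 41×60 + 47) × 60 + 27 = 150447.
Real time: 150447 / (60) = 50149/20 s.
Target frame: (50149/20) × (30000/1001) = 6838500/91 ≈ 75148.352 → 75148.
At 30 labels/s: frame 75148 → 00:41:44:28.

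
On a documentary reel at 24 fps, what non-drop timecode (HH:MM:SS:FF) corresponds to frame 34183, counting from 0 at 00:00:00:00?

00:23:44:07

34183 ÷ 24 = 1424 full seconds, remainder 7 frames.
1424 s = 0 h 23 min 44 s.
Timecode: 00:23:44:07.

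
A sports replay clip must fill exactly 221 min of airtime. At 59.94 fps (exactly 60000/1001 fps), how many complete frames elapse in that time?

794805 frames

221 min = 13260 s.
Frames = 13260 × 60000/1001 = 61200000/77 ≈ 794805.1948.
Complete frames: 794805.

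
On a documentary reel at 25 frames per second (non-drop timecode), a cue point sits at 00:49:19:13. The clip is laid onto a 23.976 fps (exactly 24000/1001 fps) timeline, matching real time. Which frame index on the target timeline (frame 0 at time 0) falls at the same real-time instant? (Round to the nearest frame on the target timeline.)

Source frame index: (0×3600 + 49×60 + 19) × 25 + 13 = 73988.
Real time: 73988 / (25) = 73988/25 s.
Target frame: (73988/25) × (24000/1001) = 71028480/1001 ≈ 70957.522 → 70958.

frame 70958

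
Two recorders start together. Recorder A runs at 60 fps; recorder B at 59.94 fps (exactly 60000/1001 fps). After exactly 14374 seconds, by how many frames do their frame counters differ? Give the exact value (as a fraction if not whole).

A emits 60 × 14374 = 862440 frames; B emits 60000/1001 × 14374 = 862440000/1001.
Difference = 862440/1001 frames (≈ 861.5784); B is behind A.

862440/1001 frames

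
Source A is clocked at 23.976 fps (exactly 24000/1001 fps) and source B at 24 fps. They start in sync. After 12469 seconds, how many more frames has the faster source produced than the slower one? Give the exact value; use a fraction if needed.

299256/1001 frames

A emits 24000/1001 × 12469 = 299256000/1001 frames; B emits 24 × 12469 = 299256.
Difference = 299256/1001 frames (≈ 298.9570); B is ahead of A.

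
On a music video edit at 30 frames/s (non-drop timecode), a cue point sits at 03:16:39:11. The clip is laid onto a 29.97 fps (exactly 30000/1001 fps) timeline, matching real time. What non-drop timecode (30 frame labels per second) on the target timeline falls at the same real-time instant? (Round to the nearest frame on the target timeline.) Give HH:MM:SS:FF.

03:16:27:17

Source frame index: (3×3600 + 16×60 + 39) × 30 + 11 = 353981.
Real time: 353981 / (30) = 353981/30 s.
Target frame: (353981/30) × (30000/1001) = 353981000/1001 ≈ 353627.373 → 353627.
At 30 labels/s: frame 353627 → 03:16:27:17.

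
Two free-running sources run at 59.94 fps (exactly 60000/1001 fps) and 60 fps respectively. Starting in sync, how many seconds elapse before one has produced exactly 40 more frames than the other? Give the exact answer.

2002/3 seconds

The gap grows by |60 − 60000/1001| = 60/1001 frames per second.
Time for a 40-frame gap: 40 ÷ (60/1001) = 2002/3 s.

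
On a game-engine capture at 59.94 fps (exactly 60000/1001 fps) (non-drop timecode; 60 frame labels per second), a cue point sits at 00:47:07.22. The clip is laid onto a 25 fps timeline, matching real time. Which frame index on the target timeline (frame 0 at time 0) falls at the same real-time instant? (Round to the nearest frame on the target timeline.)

Source frame index: (0×3600 + 47×60 + 7) × 60 + 22 = 169642.
Real time: 169642 / (60000/1001) = 84905821/30000 s.
Target frame: (84905821/30000) × (25) = 84905821/1200 ≈ 70754.851 → 70755.

frame 70755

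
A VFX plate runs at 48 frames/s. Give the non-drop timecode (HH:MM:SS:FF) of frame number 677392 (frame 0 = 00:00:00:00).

677392 ÷ 48 = 14112 full seconds, remainder 16 frames.
14112 s = 3 h 55 min 12 s.
Timecode: 03:55:12:16.

03:55:12:16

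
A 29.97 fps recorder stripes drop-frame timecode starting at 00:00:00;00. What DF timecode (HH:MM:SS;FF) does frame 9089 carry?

00:05:03;09

Ten DF minutes hold 17982 frames, so frame 9089 lies in block 0 (frames 0–17981) with 9089 frames into that block.
The block's first minute is 1800 frames and the rest 1798 each; 9089 frames reaches minute 5, so 0 × 18 + 5 × 2 = 10 labels have been skipped so far.
Adding those back, label number 9089 + 10 = 9099 at 30 labels/s is 303 s + 9 f = 0 h 5 min 3 s frame 9, i.e. 00:05:03;09.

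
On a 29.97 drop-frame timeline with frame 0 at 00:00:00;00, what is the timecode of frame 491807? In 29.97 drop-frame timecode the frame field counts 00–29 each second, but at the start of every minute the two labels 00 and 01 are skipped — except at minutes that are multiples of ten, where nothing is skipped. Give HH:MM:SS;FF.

Ten DF minutes hold 17982 frames, so frame 491807 lies in block 27 (frames 485514–503495) with 6293 frames into that block.
The block's first minute is 1800 frames and the rest 1798 each; 6293 frames reaches minute 3, so 27 × 18 + 3 × 2 = 492 labels have been skipped so far.
Adding those back, label number 491807 + 492 = 492299 at 30 labels/s is 16409 s + 29 f = 4 h 33 min 29 s frame 29, i.e. 04:33:29;29.

04:33:29;29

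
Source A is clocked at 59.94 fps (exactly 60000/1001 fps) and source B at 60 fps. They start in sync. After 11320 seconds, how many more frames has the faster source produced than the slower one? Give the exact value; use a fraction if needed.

A emits 60000/1001 × 11320 = 679200000/1001 frames; B emits 60 × 11320 = 679200.
Difference = 679200/1001 frames (≈ 678.5215); B is ahead of A.

679200/1001 frames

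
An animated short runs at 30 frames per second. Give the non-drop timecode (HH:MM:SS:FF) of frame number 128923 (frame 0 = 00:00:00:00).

01:11:37:13

128923 ÷ 30 = 4297 full seconds, remainder 13 frames.
4297 s = 1 h 11 min 37 s.
Timecode: 01:11:37:13.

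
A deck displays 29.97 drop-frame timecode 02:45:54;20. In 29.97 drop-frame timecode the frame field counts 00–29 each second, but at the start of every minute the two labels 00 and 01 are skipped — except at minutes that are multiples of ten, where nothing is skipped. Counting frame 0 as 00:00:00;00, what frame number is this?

298342

Complete 10-minute blocks: 16, each 17982 frames → 287712.
Remaining 5 whole minutes in the current block: 1800 + 4 × 1798 = 8992 frames.
Within the current minute: 54 × 30 + 20 − 2 = 1638 (labels ;00/;01 skipped at this minute). Total = 287712 + 8992 + 1638 = 298342.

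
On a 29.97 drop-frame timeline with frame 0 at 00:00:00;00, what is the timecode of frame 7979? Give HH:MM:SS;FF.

Ten DF minutes hold 17982 frames, so frame 7979 lies in block 0 (frames 0–17981) with 7979 frames into that block.
The block's first minute is 1800 frames and the rest 1798 each; 7979 frames reaches minute 4, so 0 × 18 + 4 × 2 = 8 labels have been skipped so far.
Adding those back, label number 7979 + 8 = 7987 at 30 labels/s is 266 s + 7 f = 0 h 4 min 26 s frame 7, i.e. 00:04:26;07.

00:04:26;07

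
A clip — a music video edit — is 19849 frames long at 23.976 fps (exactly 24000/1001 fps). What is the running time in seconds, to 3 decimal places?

827.869 seconds

Running time = 19849 × 1001/24000 = 19868849/24000 s ≈ 827.869 s.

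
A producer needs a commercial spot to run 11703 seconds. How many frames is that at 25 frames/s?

292575 frames

Frames = 11703 × 25 = 292575.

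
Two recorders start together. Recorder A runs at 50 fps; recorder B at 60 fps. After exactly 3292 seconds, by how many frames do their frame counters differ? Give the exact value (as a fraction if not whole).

32920 frames

A emits 50 × 3292 = 164600 frames; B emits 60 × 3292 = 197520.
Difference = 32920 frames; B is ahead of A.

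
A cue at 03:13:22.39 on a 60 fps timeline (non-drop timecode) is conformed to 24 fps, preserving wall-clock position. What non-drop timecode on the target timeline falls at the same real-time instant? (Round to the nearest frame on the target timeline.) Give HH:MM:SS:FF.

03:13:22:16

Source frame index: (3×3600 + 13×60 + 22) × 60 + 39 = 696159.
Real time: 696159 / (60) = 232053/20 s.
Target frame: (232053/20) × (24) = 1392318/5 ≈ 278463.600 → 278464.
At 24 labels/s: frame 278464 → 03:13:22:16.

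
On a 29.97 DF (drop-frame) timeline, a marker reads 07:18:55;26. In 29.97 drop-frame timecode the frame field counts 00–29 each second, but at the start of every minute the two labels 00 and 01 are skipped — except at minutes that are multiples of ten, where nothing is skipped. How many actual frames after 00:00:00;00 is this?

789286

As if non-drop at 30 labels/s: (7 × 3600 + 18 × 60 + 55) × 30 + 26 = 790076.
Minute boundaries passed: 438; those not divisible by 10: 438 − 43 = 395; dropped labels = 2 × 395 = 790.
Actual frame index = 790076 − 790 = 789286.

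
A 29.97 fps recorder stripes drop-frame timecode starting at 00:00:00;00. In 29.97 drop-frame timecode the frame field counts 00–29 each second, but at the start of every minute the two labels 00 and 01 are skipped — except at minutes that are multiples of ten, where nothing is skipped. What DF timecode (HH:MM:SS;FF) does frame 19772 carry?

00:10:59;20

Each 10-minute DF block holds 10 × 60 × 30 − 9 × 2 = 17982 frames. 19772 ÷ 17982 → 1 full block, remainder 1790.
Within the partial block the first minute is 1800 frames and each further minute 1798, so 0 further minute boundaries passed. Total skipped labels = 18 × 1 + 2 × 0 = 18.
Non-drop label index = 19772 + 18 = 19790; at 30 labels/s that is 00:10:59:20, i.e. DF 00:10:59;20.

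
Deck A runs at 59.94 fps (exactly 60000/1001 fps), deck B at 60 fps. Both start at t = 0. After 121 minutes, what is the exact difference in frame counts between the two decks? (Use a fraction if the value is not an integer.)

121 min = 7260 s.
A emits 60000/1001 × 7260 = 39600000/91 frames; B emits 60 × 7260 = 435600.
Difference = 39600/91 frames (≈ 435.1648); B is ahead of A.

39600/91 frames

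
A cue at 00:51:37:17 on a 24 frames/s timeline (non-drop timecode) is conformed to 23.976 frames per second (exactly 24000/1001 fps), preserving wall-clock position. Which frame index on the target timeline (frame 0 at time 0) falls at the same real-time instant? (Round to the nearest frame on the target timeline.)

Source frame index: (0×3600 + 51×60 + 37) × 24 + 17 = 74345.
Real time: 74345 / (24) = 74345/24 s.
Target frame: (74345/24) × (24000/1001) = 74345000/1001 ≈ 74270.729 → 74271.

frame 74271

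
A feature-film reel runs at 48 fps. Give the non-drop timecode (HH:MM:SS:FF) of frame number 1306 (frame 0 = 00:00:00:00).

00:00:27:10

1306 ÷ 48 = 27 full seconds, remainder 10 frames.
27 s = 0 h 0 min 27 s.
Timecode: 00:00:27:10.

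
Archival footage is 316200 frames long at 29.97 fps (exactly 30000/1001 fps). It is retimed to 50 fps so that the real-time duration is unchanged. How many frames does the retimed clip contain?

Target frames = source frames × (target rate / source rate) = 316200 × (50)/(30000/1001) = 316200 × 1001/600 = 527527.

527527 frames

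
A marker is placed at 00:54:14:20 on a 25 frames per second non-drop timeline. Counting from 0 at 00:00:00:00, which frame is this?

Total seconds to the label: (0 × 3600 + 54 × 60 + 14) = 3254.
Frame index = 3254 × 25 + 20 = 81370.

81370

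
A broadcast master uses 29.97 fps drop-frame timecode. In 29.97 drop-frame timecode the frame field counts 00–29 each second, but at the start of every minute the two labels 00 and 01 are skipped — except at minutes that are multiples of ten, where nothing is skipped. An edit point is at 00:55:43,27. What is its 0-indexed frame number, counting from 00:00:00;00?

As if non-drop at 30 labels/s: (0 × 3600 + 55 × 60 + 43) × 30 + 27 = 100317.
Minute boundaries passed: 55; those not divisible by 10: 55 − 5 = 50; dropped labels = 2 × 50 = 100.
Actual frame index = 100317 − 100 = 100217.

100217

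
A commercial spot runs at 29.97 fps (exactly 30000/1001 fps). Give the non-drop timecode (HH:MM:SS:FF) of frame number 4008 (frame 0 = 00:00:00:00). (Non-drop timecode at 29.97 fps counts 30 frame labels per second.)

00:02:13:18

4008 ÷ 30 = 133 full seconds, remainder 18 frames.
133 s = 0 h 2 min 13 s.
Timecode: 00:02:13:18.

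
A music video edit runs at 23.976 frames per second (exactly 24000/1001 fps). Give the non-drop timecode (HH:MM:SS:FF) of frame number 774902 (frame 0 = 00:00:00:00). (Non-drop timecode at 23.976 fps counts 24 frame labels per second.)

08:58:07:14

774902 ÷ 24 = 32287 full seconds, remainder 14 frames.
32287 s = 8 h 58 min 7 s.
Timecode: 08:58:07:14.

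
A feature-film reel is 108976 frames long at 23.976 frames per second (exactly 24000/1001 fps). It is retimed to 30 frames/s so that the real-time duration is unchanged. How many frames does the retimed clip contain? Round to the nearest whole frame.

Frames at target rate = 108976 × (30) / (24000/1001) = 6817811/50 ≈ 136356.220.
Nearest whole frame: 136356.

136356 frames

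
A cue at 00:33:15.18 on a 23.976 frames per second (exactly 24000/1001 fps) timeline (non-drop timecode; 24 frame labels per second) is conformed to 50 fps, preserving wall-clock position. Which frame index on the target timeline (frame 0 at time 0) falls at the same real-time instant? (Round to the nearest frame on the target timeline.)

frame 99887

Source frame index: (0×3600 + 33×60 + 15) × 24 + 18 = 47898.
Real time: 47898 / (24000/1001) = 7990983/4000 s.
Target frame: (7990983/4000) × (50) = 7990983/80 ≈ 99887.288 → 99887.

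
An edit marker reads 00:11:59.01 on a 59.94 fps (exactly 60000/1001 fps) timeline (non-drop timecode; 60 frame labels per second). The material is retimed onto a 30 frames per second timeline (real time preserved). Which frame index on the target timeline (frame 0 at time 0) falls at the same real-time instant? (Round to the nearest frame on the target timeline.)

frame 21592

Source frame index: (0×3600 + 11×60 + 59) × 60 + 1 = 43141.
Real time: 43141 / (60000/1001) = 43184141/60000 s.
Target frame: (43184141/60000) × (30) = 43184141/2000 ≈ 21592.071 → 21592.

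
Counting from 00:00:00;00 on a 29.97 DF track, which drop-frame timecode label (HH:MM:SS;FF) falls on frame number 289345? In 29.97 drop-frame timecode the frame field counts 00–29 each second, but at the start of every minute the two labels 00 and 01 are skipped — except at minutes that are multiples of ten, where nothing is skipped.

Ten DF minutes hold 17982 frames, so frame 289345 lies in block 16 (frames 287712–305693) with 1633 frames into that block.
The block's first minute is 1800 frames and the rest 1798 each; 1633 frames reaches minute 0, so 16 × 18 + 0 × 2 = 288 labels have been skipped so far.
Adding those back, label number 289345 + 288 = 289633 at 30 labels/s is 9654 s + 13 f = 2 h 40 min 54 s frame 13, i.e. 02:40:54;13.

02:40:54;13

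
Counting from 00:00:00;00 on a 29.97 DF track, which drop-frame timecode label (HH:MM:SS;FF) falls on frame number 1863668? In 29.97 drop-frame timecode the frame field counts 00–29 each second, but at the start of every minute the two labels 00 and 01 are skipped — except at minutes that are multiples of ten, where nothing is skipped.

17:16:24;14

Ten DF minutes hold 17982 frames, so frame 1863668 lies in block 103 (frames 1852146–1870127) with 11522 frames into that block.
The block's first minute is 1800 frames and the rest 1798 each; 11522 frames reaches minute 6, so 103 × 18 + 6 × 2 = 1866 labels have been skipped so far.
Adding those back, label number 1863668 + 1866 = 1865534 at 30 labels/s is 62184 s + 14 f = 17 h 16 min 24 s frame 14, i.e. 17:16:24;14.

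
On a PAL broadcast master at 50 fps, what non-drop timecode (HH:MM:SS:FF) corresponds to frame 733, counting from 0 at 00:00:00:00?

733 ÷ 50 = 14 full seconds, remainder 33 frames.
14 s = 0 h 0 min 14 s.
Timecode: 00:00:14:33.

00:00:14:33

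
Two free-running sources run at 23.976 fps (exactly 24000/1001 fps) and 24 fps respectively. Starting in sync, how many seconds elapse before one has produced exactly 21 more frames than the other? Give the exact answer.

875.875 seconds

The gap grows by |24 − 24000/1001| = 24/1001 frames per second.
Time for a 21-frame gap: 21 ÷ (24/1001) = 875.875 s.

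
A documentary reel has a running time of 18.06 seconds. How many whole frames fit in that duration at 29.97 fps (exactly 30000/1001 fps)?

Frames = 18.06 × 30000/1001 = 77400/143 ≈ 541.2587.
Complete frames: 541.

541 frames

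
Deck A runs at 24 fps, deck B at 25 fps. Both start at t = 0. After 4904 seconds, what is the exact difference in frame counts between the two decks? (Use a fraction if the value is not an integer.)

4904 frames

A emits 24 × 4904 = 117696 frames; B emits 25 × 4904 = 122600.
Difference = 4904 frames; B is ahead of A.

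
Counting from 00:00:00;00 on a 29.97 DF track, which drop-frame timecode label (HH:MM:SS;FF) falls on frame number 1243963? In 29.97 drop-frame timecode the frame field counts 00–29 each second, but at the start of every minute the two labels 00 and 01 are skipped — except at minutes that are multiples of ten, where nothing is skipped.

Each 10-minute DF block holds 10 × 60 × 30 − 9 × 2 = 17982 frames. 1243963 ÷ 17982 → 69 full blocks, remainder 3205.
Within the partial block the first minute is 1800 frames and each further minute 1798, so 1 further minute boundary passed. Total skipped labels = 18 × 69 + 2 × 1 = 1244.
Non-drop label index = 1243963 + 1244 = 1245207; at 30 labels/s that is 11:31:46:27, i.e. DF 11:31:46;27.

11:31:46;27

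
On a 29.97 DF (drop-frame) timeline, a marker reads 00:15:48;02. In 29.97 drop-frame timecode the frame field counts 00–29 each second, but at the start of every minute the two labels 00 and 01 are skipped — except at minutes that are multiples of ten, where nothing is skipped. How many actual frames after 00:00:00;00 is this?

28414

Complete 10-minute blocks: 1, each 17982 frames → 17982.
Remaining 5 whole minutes in the current block: 1800 + 4 × 1798 = 8992 frames.
Within the current minute: 48 × 30 + 2 − 2 = 1440 (labels ;00/;01 skipped at this minute). Total = 17982 + 8992 + 1440 = 28414.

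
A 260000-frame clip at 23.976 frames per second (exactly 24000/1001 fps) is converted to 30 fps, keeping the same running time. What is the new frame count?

Target frames = source frames × (target rate / source rate) = 260000 × (30)/(24000/1001) = 260000 × 1001/800 = 325325.

325325 frames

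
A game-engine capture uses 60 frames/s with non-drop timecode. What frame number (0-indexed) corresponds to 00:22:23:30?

Total seconds to the label: (0 × 3600 + 22 × 60 + 23) = 1343.
Frame index = 1343 × 60 + 30 = 80610.

80610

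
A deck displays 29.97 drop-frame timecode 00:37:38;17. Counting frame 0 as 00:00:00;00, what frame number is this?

67689

Complete 10-minute blocks: 3, each 17982 frames → 53946.
Remaining 7 whole minutes in the current block: 1800 + 6 × 1798 = 12588 frames.
Within the current minute: 38 × 30 + 17 − 2 = 1155 (labels ;00/;01 skipped at this minute). Total = 53946 + 12588 + 1155 = 67689.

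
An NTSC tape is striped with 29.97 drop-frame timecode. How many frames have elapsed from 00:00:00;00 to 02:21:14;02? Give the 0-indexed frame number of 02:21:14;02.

Complete 10-minute blocks: 14, each 17982 frames → 251748.
Remaining 1 whole minute in the current block: 1800 + 0 × 1798 = 1800 frames.
Within the current minute: 14 × 30 + 2 − 2 = 420 (labels ;00/;01 skipped at this minute). Total = 251748 + 1800 + 420 = 253968.

253968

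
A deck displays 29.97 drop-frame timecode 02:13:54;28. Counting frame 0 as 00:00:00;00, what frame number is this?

240808

Complete 10-minute blocks: 13, each 17982 frames → 233766.
Remaining 3 whole minutes in the current block: 1800 + 2 × 1798 = 5396 frames.
Within the current minute: 54 × 30 + 28 − 2 = 1646 (labels ;00/;01 skipped at this minute). Total = 233766 + 5396 + 1646 = 240808.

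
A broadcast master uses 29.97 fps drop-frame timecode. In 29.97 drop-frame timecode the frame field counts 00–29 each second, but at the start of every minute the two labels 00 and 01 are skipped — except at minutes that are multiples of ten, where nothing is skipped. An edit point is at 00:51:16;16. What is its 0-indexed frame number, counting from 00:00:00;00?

Complete 10-minute blocks: 5, each 17982 frames → 89910.
Remaining 1 whole minute in the current block: 1800 + 0 × 1798 = 1800 frames.
Within the current minute: 16 × 30 + 16 − 2 = 494 (labels ;00/;01 skipped at this minute). Total = 89910 + 1800 + 494 = 92204.

92204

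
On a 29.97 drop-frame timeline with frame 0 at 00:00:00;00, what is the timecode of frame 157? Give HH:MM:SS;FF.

00:00:05;07

Each 10-minute DF block holds 10 × 60 × 30 − 9 × 2 = 17982 frames. 157 ÷ 17982 → 0 full blocks, remainder 157.
Within the partial block the first minute is 1800 frames and each further minute 1798, so 0 further minute boundaries passed. Total skipped labels = 18 × 0 + 2 × 0 = 0.
Non-drop label index = 157 + 0 = 157; at 30 labels/s that is 00:00:05:07, i.e. DF 00:00:05;07.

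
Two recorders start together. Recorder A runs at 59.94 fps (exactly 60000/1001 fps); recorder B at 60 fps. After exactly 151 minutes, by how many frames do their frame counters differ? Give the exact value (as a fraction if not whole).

151 min = 9060 s.
A emits 60000/1001 × 9060 = 543600000/1001 frames; B emits 60 × 9060 = 543600.
Difference = 543600/1001 frames (≈ 543.0569); B is ahead of A.

543600/1001 frames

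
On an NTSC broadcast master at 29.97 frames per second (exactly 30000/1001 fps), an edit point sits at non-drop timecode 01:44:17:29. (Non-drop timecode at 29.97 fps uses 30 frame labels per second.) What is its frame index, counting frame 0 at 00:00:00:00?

Total seconds to the label: (1 × 3600 + 44 × 60 + 17) = 6257.
Frame index = 6257 × 30 + 29 = 187739.

187739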